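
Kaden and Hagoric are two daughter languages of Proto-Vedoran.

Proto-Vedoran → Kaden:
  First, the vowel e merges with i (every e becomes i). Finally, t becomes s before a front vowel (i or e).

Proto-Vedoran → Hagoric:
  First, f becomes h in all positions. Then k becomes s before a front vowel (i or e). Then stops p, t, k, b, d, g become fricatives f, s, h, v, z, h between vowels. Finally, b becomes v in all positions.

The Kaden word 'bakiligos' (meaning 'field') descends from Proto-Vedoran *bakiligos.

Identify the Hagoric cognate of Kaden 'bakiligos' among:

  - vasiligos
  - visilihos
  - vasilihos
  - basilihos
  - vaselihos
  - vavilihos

Hagoric: start from *bakiligos.
  rule 1: no change — bakiligos
  rule 2 (palatalisation): bakiligos → basiligos
  rule 3 (intervocalic lenition): basiligos → basilihos
  rule 4 (unconditioned shift): basilihos → vasilihos
  ⇒ Hagoric vasilihos

vasilihos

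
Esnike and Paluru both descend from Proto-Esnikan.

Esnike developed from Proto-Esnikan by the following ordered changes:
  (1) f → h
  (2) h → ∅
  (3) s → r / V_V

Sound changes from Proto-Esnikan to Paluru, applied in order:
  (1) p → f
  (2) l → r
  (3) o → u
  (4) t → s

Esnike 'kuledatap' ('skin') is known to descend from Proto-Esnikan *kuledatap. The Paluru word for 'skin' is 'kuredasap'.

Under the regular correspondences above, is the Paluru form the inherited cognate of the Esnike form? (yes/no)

Derive the expected Paluru reflex of *kuledatap:
Paluru: *kuledatap > kuledataf > kuredataf > kuredasaf  (by unconditioned shift, unconditioned shift, unconditioned shift)
The regular Paluru reflex would be 'kuredasaf', but the attested form is 'kuredasap'. The correspondence is irregular, so they are not cognates (the Paluru form has a different source).

no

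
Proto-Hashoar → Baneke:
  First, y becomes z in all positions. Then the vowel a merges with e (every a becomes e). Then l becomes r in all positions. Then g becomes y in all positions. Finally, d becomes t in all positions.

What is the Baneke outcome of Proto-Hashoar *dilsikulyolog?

tirsikurzoroy

Baneke: start from *dilsikulyolog.
  rule 1 (unconditioned shift): dilsikulyolog → dilsikulzolog
  rule 2: no change — dilsikulzolog
  rule 3 (unconditioned shift): dilsikulzolog → dirsikurzorog
  rule 4 (unconditioned shift): dirsikurzorog → dirsikurzoroy
  rule 5 (unconditioned shift): dirsikurzoroy → tirsikurzoroy
  ⇒ Baneke tirsikurzoroy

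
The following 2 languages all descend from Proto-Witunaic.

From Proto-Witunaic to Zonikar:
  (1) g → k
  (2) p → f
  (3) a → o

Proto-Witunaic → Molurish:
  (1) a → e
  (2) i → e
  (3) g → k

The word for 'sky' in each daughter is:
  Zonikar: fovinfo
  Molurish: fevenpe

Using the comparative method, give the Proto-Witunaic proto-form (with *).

Position 6: Zonikar has f, Molurish has p. Molurish preserves p here (none of its changes turn any other segment into p), so the proto-segment is *p.
Position 7: Zonikar has o, Molurish has e. Taking the neighbouring segments as reconstructed: Zonikar o could go back to *a or *o; Molurish e could go back to *a or *e or *i — the one source consistent with every daughter is *a.
Verify the candidate proto-form against each daughter:
Zonikar: *favinpa > favinfa > fovinfo  (by unconditioned shift, vowel merger)
Molurish: *favinpa
  favinpa → fevinpe   [vowel merger]
  fevinpe → fevenpe   [vowel merger]
  fevenpe (rule 3 does not apply)
  giving Molurish fevenpe.
No other proto-form is consistent with every reflex, so the reconstruction is *favinpa.

*favinpa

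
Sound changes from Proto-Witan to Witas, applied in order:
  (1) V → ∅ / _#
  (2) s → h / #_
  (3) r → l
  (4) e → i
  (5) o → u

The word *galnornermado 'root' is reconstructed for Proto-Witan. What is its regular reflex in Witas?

galnulnilmad

Witas: *galnornermado > galnornermad > galnolnelmad > galnolnilmad > galnulnilmad  (by apocope, unconditioned shift, vowel merger, vowel merger)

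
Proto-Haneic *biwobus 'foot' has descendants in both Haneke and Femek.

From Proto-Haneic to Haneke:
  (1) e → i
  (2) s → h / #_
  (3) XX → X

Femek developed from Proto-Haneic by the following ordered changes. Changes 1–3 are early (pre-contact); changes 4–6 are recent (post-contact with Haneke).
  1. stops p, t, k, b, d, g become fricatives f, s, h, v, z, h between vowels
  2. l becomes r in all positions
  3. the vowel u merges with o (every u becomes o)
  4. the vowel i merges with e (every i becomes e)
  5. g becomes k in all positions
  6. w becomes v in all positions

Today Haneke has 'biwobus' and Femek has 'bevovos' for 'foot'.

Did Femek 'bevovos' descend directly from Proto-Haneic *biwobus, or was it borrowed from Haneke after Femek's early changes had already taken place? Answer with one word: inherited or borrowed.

If inherited, *biwobus would pass through all of Femek's changes:
Femek: start from *biwobus.
  rule 1 (intervocalic lenition): biwobus → biwovus
  rule 2: no change — biwovus
  rule 3 (vowel merger): biwovus → biwovos
  rule 4 (vowel merger): biwovos → bewovos
  rule 5: no change — bewovos
  rule 6 (unconditioned shift): bewovos → bevovos
  ⇒ Femek bevovos
If borrowed from Haneke 'biwobus' after the early changes, it would undergo only the recent ones:
  rule 4 (vowel merger): biwobus → bewobus
  rule 5 (unconditioned shift): no change (bewobus)
  rule 6 (unconditioned shift): bewobus → bevobus
  ⇒ as a loan: bevobus
Femek 'bevovos' matches the inherited outcome exactly, so it is an inherited cognate, not a loan.

inherited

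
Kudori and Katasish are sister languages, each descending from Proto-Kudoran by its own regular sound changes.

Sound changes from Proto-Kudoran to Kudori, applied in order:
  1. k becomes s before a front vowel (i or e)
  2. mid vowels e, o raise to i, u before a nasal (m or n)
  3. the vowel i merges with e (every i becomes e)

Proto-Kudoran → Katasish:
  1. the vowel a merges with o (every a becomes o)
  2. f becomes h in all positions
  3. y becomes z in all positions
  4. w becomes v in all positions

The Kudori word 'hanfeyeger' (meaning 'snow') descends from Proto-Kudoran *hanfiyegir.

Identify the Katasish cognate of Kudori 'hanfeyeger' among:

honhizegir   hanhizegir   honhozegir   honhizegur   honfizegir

Katasish: start from *hanfiyegir.
  rule 1 (vowel merger): hanfiyegir → honfiyegir
  rule 2 (unconditioned shift): honfiyegir → honhiyegir
  rule 3 (unconditioned shift): honhiyegir → honhizegir
  rule 4: no change — honhizegir
  ⇒ Katasish honhizegir
Only 'honhizegir' matches the regular Katasish development of *hanfiyegir.

honhizegir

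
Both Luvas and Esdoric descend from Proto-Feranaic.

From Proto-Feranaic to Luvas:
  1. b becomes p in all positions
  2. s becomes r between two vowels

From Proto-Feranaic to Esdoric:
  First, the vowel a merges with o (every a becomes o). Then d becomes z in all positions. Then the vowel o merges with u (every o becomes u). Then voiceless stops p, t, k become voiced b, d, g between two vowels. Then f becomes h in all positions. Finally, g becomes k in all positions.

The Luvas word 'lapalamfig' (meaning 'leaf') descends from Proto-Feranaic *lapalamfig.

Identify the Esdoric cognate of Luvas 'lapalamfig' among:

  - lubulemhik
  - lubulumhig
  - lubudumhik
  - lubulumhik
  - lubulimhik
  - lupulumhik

Esdoric: *lapalamfig > lopolomfig > lupulumfig > lubulumfig > lubulumhig > lubulumhik  (by vowel merger, vowel merger, intervocalic voicing, unconditioned shift, unconditioned shift)
Among the options, 'lubulumhik' alone shows every Esdoric change applied in order.

lubulumhik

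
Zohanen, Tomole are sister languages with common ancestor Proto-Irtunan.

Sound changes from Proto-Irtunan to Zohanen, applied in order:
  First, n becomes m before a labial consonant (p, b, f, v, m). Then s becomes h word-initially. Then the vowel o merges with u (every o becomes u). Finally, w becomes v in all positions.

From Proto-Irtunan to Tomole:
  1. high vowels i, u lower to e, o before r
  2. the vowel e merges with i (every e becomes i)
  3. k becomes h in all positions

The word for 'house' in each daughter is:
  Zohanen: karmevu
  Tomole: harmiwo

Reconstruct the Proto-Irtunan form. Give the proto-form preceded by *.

*karmewo

Position 5: Zohanen has e, Tomole has i. Zohanen preserves e here (none of its changes turn any other segment into e), so the proto-segment is *e.
Position 6: Zohanen has v, Tomole has w. Tomole preserves w here (none of its changes turn any other segment into w), so the proto-segment is *w.
Continuing position by position gives *karmewo; check it forward:
Zohanen: *karmewo > karmewu > karmevu  (by vowel merger, unconditioned shift)
Tomole: *karmewo
  karmewo (rule 1 does not apply)
  karmewo → karmiwo   [vowel merger]
  karmiwo → harmiwo   [unconditioned shift]
  giving Tomole harmiwo.
Only *karmewo yields all of Zohanen karmevu, Tomole harmiwo.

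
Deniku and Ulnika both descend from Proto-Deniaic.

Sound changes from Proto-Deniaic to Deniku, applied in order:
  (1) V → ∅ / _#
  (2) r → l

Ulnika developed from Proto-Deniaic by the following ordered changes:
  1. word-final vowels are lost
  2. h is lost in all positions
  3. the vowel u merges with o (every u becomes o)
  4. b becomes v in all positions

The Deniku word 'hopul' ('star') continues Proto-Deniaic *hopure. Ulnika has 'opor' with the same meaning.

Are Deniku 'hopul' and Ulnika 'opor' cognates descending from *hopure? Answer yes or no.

yes

Derive the expected Ulnika reflex of *hopure:
Ulnika: *hopure > hopur > opur > opor  (by apocope, h-loss, vowel merger)
Ulnika 'opor' matches the regular reflex exactly, so the pair is cognate.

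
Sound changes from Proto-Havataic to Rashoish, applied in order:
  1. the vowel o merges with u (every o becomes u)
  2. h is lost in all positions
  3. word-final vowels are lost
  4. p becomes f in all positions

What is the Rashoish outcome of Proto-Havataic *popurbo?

fufurb

Rashoish: *popurbo
  popurbo → pupurbu   [vowel merger]
  pupurbu (rule 2 does not apply)
  pupurbu → pupurb   [apocope]
  pupurb → fufurb   [unconditioned shift]
  giving Rashoish fufurb.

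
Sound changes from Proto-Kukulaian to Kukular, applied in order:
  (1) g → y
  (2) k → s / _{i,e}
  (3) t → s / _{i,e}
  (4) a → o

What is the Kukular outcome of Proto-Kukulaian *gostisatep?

Kukular: *gostisatep
  gostisatep → yostisatep   [unconditioned shift]
  yostisatep (rule 2 does not apply)
  yostisatep → yossisasep   [palatalisation]
  yossisasep → yossisosep   [vowel merger]
  giving Kukular yossisosep.

yossisosep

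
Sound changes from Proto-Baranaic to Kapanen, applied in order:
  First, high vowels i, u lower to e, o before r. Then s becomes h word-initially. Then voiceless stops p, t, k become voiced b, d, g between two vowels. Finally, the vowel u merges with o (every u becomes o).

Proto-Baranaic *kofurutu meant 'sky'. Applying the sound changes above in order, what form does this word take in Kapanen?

Kapanen: start from *kofurutu.
  rule 1 (pre-rhotic lowering): kofurutu → koforutu
  rule 2: no change — koforutu
  rule 3 (intervocalic voicing): koforutu → koforudu
  rule 4 (vowel merger): koforudu → koforodo
  ⇒ Kapanen koforodo

koforodo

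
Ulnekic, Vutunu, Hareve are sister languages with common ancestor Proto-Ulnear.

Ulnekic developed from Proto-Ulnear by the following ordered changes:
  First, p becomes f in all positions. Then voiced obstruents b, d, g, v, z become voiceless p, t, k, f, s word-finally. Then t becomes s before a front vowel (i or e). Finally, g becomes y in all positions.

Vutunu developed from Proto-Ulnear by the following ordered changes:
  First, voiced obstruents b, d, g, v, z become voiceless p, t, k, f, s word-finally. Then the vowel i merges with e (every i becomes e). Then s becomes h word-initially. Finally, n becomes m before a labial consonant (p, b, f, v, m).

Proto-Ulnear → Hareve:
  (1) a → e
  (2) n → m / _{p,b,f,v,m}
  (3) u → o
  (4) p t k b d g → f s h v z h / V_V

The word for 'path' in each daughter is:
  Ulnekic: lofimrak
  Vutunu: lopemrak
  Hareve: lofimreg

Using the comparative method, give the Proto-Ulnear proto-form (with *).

Position 4: Ulnekic has i, Vutunu has e, Hareve has i. Ulnekic preserves i here (none of its changes turn any other segment into i), so the proto-segment is *i.
Position 8: Ulnekic has k, Vutunu has k, Hareve has g. Hareve preserves g here (none of its changes turn any other segment into g), so the proto-segment is *g.
Position 7: Ulnekic has a, Vutunu has a, Hareve has e. Ulnekic preserves a here (none of its changes turn any other segment into a), so the proto-segment is *a.
Verify the candidate proto-form against each daughter:
Ulnekic: *lopimrag > lofimrag > lofimrak  (by unconditioned shift, final devoicing)
Vutunu: *lopimrag > lopimrak > lopemrak  (by final devoicing, vowel merger)
Hareve: *lopimrag
  lopimrag → lopimreg   [vowel merger]
  lopimreg (rule 2 does not apply)
  lopimreg (rule 3 does not apply)
  lopimreg → lofimreg   [intervocalic lenition]
  giving Hareve lofimreg.
*lopimrag is the unique common source.

*lopimrag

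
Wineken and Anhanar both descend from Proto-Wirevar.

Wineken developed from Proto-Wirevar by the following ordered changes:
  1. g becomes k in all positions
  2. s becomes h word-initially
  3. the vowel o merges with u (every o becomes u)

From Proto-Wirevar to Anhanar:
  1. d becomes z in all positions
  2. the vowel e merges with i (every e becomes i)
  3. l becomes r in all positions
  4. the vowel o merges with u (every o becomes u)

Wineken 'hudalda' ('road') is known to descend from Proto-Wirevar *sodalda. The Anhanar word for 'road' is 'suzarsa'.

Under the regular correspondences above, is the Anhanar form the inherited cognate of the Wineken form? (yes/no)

no

Derive the expected Anhanar reflex of *sodalda:
Anhanar: *sodalda > sozalza > sozarza > suzarza  (by unconditioned shift, unconditioned shift, vowel merger)
The regular Anhanar reflex would be 'suzarza', but the attested form is 'suzarsa'. The correspondence is irregular, so they are not cognates (the Anhanar form has a different source).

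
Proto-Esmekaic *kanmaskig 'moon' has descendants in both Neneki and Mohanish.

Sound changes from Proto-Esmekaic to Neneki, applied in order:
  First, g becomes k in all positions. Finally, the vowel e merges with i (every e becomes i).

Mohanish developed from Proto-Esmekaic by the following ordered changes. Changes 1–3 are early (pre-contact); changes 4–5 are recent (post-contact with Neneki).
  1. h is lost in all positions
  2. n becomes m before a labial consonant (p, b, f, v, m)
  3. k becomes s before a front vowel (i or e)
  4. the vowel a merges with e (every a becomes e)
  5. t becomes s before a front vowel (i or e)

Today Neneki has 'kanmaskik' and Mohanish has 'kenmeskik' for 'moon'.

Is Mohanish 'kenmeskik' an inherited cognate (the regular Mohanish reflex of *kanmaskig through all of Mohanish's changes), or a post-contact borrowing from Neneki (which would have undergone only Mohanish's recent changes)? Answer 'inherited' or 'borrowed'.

borrowed

If inherited, *kanmaskig would pass through all of Mohanish's changes:
Mohanish: start from *kanmaskig.
  rule 1: no change — kanmaskig
  rule 2 (nasal place assimilation): kanmaskig → kammaskig
  rule 3 (palatalisation): kammaskig → kammassig
  rule 4 (vowel merger): kammassig → kemmessig
  rule 5: no change — kemmessig
  ⇒ Mohanish kemmessig
If borrowed from Neneki 'kanmaskik' after the early changes, it would undergo only the recent ones:
  rule 4 (vowel merger): kanmaskik → kenmeskik
  rule 5 (palatalisation): no change (kenmeskik)
  ⇒ as a loan: kenmeskik
Mohanish 'kenmeskik' matches the loan outcome 'kenmeskik', not the inherited 'kemmessig' — it skipped the early Mohanish changes, so it was borrowed from Neneki.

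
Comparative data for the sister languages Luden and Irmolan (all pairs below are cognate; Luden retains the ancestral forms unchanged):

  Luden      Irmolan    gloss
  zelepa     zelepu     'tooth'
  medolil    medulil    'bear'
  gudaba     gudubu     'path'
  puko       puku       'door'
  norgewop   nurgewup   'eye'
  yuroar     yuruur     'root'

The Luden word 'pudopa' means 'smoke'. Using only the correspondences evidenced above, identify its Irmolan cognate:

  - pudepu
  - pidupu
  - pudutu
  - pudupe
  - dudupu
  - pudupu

norgewop ~ nurgewup — Luden o corresponds to Irmolan u after a consonant, before a labial obstruent.
zelepa ~ zelepu, gudaba ~ gudubu — Luden a corresponds to Irmolan u word-finally.
Applying these to Luden 'pudopa':
  pudopa → pudupa   (o→u after a consonant, before a labial obstruent)
  pudupa → pudupu   (a→u word-finally)
So the Irmolan cognate is 'pudupu'.

pudupu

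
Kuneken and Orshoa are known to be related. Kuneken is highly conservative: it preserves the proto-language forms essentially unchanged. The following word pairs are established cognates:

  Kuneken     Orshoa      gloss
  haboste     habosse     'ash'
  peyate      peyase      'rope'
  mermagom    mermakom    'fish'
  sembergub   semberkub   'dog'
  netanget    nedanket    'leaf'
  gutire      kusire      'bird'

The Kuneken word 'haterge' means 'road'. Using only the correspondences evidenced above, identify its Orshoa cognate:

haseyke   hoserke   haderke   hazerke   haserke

peyate ~ peyase — Kuneken t corresponds to Orshoa s between vowels (before a front vowel).
netanget ~ nedanket — Kuneken g corresponds to Orshoa k after a consonant, before a front vowel.
Applying these to Kuneken 'haterge':
  haterge → haserge   (t→s between vowels (before a front vowel))
  haserge → haserke   (g→k after a consonant, before a front vowel)
So the Orshoa cognate is 'haserke'.

haserke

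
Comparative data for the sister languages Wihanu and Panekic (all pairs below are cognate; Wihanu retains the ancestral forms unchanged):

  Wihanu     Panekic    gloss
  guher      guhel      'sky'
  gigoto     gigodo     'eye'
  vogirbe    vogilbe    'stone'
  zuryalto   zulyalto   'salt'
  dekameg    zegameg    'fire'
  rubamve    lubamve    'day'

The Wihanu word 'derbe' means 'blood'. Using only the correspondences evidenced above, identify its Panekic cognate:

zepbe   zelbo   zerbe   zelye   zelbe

dekameg ~ zegameg — Wihanu d corresponds to Panekic z word-initially before a front vowel.
vogirbe ~ vogilbe — Wihanu r corresponds to Panekic l after a vowel, before a labial obstruent.
Applying these to Wihanu 'derbe':
  derbe → zerbe   (d→z word-initially before a front vowel)
  zerbe → zelbe   (r→l after a vowel, before a labial obstruent)
So the Panekic cognate is 'zelbe'.

zelbe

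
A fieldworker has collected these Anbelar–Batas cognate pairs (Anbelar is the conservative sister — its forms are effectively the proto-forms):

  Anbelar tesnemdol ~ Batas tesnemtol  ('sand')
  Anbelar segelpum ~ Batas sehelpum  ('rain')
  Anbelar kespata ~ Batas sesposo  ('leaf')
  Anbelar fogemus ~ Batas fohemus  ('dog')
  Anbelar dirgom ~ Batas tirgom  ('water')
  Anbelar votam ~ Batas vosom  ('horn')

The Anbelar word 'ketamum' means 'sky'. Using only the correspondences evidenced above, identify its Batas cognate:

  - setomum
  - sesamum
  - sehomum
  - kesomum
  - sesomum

kespata ~ sesposo — Anbelar k corresponds to Batas s word-initially before a front vowel.
kespata ~ sesposo, votam ~ vosom — Anbelar t corresponds to Batas s between vowels (before a back vowel).
votam ~ vosom — Anbelar a corresponds to Batas o after a consonant, before a nasal.
Applying these to Anbelar 'ketamum':
  ketamum → setamum   (k→s word-initially before a front vowel)
  setamum → sesamum   (t→s between vowels (before a back vowel))
  sesamum → sesomum   (a→o after a consonant, before a nasal)
So the Batas cognate is 'sesomum'.

sesomum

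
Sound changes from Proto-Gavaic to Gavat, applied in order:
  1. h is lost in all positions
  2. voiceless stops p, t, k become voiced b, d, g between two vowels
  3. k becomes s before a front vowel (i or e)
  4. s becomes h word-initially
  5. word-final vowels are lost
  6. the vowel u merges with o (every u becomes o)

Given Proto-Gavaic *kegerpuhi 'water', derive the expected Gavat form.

Gavat: start from *kegerpuhi.
  rule 1 (h-loss): kegerpuhi → kegerpui
  rule 2: no change — kegerpui
  rule 3 (palatalisation): kegerpui → segerpui
  rule 4 (debuccalisation): segerpui → hegerpui
  rule 5 (apocope): hegerpui → hegerpu
  rule 6 (vowel merger): hegerpu → hegerpo
  ⇒ Gavat hegerpo

hegerpo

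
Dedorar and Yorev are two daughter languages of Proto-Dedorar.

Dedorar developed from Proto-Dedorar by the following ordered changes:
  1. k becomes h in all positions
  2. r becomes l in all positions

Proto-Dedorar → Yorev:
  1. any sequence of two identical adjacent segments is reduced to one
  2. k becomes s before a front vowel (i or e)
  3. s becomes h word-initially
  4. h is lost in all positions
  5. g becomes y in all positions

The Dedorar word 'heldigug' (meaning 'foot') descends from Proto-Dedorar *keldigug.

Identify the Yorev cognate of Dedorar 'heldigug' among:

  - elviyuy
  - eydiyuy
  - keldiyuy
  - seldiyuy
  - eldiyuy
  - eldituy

eldiyuy

Yorev: start from *keldigug.
  rule 1: no change — keldigug
  rule 2 (palatalisation): keldigug → seldigug
  rule 3 (debuccalisation): seldigug → heldigug
  rule 4 (h-loss): heldigug → eldigug
  rule 5 (unconditioned shift): eldigug → eldiyuy
  ⇒ Yorev eldiyuy
The other candidates each miss or misapply at least one Yorev change.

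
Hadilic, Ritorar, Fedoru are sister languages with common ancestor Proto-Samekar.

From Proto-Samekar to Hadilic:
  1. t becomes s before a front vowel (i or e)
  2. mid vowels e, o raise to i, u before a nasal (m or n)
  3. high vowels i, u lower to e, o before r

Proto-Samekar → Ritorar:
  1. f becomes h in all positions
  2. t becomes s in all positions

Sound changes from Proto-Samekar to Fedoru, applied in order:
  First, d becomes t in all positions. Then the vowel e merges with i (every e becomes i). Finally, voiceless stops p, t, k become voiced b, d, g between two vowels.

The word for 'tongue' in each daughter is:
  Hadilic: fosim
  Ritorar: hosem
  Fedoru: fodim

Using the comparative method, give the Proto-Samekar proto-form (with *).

*fotem

Position 3: Hadilic has s, Ritorar has s, Fedoru has d. Taking the neighbouring segments as reconstructed: Hadilic s could go back to *t or *s; Ritorar s could go back to *t or *s; Fedoru d could go back to *t or *d — the one source consistent with every daughter is *t.
Position 4: Hadilic has i, Ritorar has e, Fedoru has i. Ritorar preserves e here (none of its changes turn any other segment into e), so the proto-segment is *e.
Position 1: Hadilic has f, Ritorar has h, Fedoru has f. Hadilic preserves f here (none of its changes turn any other segment into f), so the proto-segment is *f.
Continuing position by position gives *fotem; check it forward:
Hadilic: *fotem
  fotem → fosem   [palatalisation]
  fosem → fosim   [pre-nasal raising]
  fosim (rule 3 does not apply)
  giving Hadilic fosim.
Ritorar: start from *fotem.
  rule 1 (unconditioned shift): fotem → hotem
  rule 2 (unconditioned shift): hotem → hosem
  ⇒ Ritorar hosem
Fedoru: *fotem
  fotem (rule 1 does not apply)
  fotem → fotim   [vowel merger]
  fotim → fodim   [intervocalic voicing]
  giving Fedoru fodim.
Only *fotem yields all of Hadilic fosim, Ritorar hosem, Fedoru fodim.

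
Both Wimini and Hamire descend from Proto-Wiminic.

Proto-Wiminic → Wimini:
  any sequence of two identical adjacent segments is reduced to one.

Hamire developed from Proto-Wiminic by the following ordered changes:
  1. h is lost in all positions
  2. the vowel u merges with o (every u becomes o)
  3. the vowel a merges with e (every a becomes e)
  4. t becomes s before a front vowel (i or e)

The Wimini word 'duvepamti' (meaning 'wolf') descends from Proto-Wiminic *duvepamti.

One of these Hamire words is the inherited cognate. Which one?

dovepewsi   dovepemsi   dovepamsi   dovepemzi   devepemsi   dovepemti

dovepemsi

Hamire: *duvepamti
  duvepamti (rule 1 does not apply)
  duvepamti → dovepamti   [vowel merger]
  dovepamti → dovepemti   [vowel merger]
  dovepemti → dovepemsi   [palatalisation]
  giving Hamire dovepemsi.
Only 'dovepemsi' matches the regular Hamire development of *duvepamti.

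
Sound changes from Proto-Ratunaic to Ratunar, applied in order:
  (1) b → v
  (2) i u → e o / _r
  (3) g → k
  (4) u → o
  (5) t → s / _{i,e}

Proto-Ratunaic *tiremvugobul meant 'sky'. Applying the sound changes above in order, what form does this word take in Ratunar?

seremvokovol

Ratunar: *tiremvugobul > tiremvugovul > teremvugovul > teremvukovul > teremvokovol > seremvokovol  (by unconditioned shift, pre-rhotic lowering, unconditioned shift, vowel merger, palatalisation)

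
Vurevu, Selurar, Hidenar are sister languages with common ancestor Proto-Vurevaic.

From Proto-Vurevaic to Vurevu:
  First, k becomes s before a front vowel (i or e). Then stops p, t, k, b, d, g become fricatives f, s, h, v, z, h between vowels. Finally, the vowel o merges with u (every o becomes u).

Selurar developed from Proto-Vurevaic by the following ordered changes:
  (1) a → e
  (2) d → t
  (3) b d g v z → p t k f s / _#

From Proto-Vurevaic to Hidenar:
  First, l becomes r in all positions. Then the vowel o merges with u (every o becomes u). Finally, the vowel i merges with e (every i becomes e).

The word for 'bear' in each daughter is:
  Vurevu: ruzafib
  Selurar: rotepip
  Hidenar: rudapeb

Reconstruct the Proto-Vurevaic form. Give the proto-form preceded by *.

*rodapib

Position 6: Vurevu has i, Selurar has i, Hidenar has e. Vurevu preserves i here (none of its changes turn any other segment into i), so the proto-segment is *i.
Position 7: Vurevu has b, Selurar has p, Hidenar has b. Vurevu preserves b here (none of its changes turn any other segment into b), so the proto-segment is *b.
This points to *rodapib. Verify forward in each daughter:
Vurevu: start from *rodapib.
  rule 1: no change — rodapib
  rule 2 (intervocalic lenition): rodapib → rozafib
  rule 3 (vowel merger): rozafib → ruzafib
  ⇒ Vurevu ruzafib
Selurar: *rodapib > rodepib > rotepib > rotepip  (by vowel merger, unconditioned shift, final devoicing)
Hidenar: start from *rodapib.
  rule 1: no change — rodapib
  rule 2 (vowel merger): rodapib → rudapib
  rule 3 (vowel merger): rudapib → rudapeb
  ⇒ Hidenar rudapeb
Only *rodapib yields all of Vurevu ruzafib, Selurar rotepip, Hidenar rudapeb.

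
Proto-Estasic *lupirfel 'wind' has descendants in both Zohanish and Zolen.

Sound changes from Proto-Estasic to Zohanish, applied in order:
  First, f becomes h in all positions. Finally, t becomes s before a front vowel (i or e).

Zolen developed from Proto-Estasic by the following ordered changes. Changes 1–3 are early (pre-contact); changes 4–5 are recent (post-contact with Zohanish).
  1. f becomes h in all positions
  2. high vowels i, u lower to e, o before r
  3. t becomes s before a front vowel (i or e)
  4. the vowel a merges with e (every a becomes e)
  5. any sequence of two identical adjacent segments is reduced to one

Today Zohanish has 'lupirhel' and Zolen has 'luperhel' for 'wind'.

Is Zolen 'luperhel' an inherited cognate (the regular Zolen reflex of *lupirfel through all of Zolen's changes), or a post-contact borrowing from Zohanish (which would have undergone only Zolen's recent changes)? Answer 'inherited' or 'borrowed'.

If inherited, *lupirfel would pass through all of Zolen's changes:
Zolen: *lupirfel
  lupirfel → lupirhel   [unconditioned shift]
  lupirhel → luperhel   [pre-rhotic lowering]
  luperhel (rule 3 does not apply)
  luperhel (rule 4 does not apply)
  luperhel (rule 5 does not apply)
  giving Zolen luperhel.
If borrowed from Zohanish 'lupirhel' after the early changes, it would undergo only the recent ones:
  rule 4 (vowel merger): no change (lupirhel)
  rule 5 (degemination): no change (lupirhel)
  ⇒ as a loan: lupirhel
Zolen 'luperhel' matches the inherited outcome exactly, so it is an inherited cognate, not a loan.

inherited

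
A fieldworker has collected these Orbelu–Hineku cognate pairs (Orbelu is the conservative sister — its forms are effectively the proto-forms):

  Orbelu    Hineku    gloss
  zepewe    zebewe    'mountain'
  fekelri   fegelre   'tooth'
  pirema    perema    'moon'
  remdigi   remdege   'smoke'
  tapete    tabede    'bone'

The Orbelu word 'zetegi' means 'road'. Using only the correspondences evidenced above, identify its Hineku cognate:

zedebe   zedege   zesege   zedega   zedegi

tapete ~ tabede — Orbelu t corresponds to Hineku d between vowels (before a front vowel).
fekelri ~ fegelre, remdigi ~ remdege — Orbelu i corresponds to Hineku e word-finally.
Applying these to Orbelu 'zetegi':
  zetegi → zedegi   (t→d between vowels (before a front vowel))
  zedegi → zedege   (i→e word-finally)
So the Hineku cognate is 'zedege'.

zedege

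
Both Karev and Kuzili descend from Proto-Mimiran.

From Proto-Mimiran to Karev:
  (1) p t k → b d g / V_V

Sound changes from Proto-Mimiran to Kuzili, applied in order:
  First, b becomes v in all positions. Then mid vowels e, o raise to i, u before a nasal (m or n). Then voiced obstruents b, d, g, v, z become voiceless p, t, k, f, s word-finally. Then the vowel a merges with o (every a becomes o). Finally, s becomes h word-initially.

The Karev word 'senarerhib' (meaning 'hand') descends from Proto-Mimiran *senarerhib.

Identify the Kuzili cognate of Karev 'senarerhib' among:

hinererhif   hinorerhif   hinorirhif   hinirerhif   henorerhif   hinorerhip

Kuzili: start from *senarerhib.
  rule 1 (unconditioned shift): senarerhib → senarerhiv
  rule 2 (pre-nasal raising): senarerhiv → sinarerhiv
  rule 3 (final devoicing): sinarerhiv → sinarerhif
  rule 4 (vowel merger): sinarerhif → sinorerhif
  rule 5 (debuccalisation): sinorerhif → hinorerhif
  ⇒ Kuzili hinorerhif

hinorerhif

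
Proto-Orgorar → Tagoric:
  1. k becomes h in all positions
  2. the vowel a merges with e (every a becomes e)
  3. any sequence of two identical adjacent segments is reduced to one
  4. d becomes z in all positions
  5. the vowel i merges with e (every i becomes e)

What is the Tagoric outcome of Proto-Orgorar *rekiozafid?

reheozefez

Tagoric: start from *rekiozafid.
  rule 1 (unconditioned shift): rekiozafid → rehiozafid
  rule 2 (vowel merger): rehiozafid → rehiozefid
  rule 3: no change — rehiozefid
  rule 4 (unconditioned shift): rehiozefid → rehiozefiz
  rule 5 (vowel merger): rehiozefiz → reheozefez
  ⇒ Tagoric reheozefez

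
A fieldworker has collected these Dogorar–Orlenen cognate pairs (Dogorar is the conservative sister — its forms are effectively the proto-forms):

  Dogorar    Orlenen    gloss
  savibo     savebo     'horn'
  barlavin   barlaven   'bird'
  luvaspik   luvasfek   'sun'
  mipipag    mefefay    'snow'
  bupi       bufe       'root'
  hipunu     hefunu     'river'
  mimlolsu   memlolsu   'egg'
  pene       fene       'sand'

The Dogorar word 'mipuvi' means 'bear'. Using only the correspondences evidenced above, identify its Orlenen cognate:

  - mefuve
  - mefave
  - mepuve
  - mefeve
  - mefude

mefuve

mipipag ~ mefefay, hipunu ~ hefunu — Dogorar i corresponds to Orlenen e after a consonant, before a labial obstruent.
hipunu ~ hefunu — Dogorar p corresponds to Orlenen f between vowels (before a back vowel).
bupi ~ bufe — Dogorar i corresponds to Orlenen e word-finally.
Applying these to Dogorar 'mipuvi':
  mipuvi → mepuvi   (i→e after a consonant, before a labial obstruent)
  mepuvi → mefuvi   (p→f between vowels (before a back vowel))
  mefuvi → mefuve   (i→e word-finally)
So the Orlenen cognate is 'mefuve'.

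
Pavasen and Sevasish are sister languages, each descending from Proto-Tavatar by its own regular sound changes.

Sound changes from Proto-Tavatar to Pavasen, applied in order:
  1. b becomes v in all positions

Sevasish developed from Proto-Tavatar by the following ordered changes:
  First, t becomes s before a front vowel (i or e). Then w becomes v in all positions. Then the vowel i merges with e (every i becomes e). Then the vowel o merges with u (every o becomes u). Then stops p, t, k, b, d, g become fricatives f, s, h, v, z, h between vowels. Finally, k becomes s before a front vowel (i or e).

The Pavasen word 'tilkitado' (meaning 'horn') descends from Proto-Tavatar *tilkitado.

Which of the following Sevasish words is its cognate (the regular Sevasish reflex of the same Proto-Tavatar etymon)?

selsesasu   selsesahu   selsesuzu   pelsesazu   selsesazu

Sevasish: *tilkitado > silkitado > selketado > selketadu > selkesazu > selsesazu  (by palatalisation, vowel merger, vowel merger, intervocalic lenition, palatalisation)

selsesazu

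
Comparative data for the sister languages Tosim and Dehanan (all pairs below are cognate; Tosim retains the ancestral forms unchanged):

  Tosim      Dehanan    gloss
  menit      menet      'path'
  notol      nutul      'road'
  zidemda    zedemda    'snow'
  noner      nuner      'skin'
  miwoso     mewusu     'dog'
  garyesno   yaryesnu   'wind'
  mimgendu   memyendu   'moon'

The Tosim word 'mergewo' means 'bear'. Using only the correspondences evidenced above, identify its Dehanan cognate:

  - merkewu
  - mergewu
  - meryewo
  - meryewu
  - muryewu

mimgendu ~ memyendu — Tosim g corresponds to Dehanan y after a consonant, before a front vowel.
miwoso ~ mewusu, garyesno ~ yaryesnu — Tosim o corresponds to Dehanan u word-finally.
Applying these to Tosim 'mergewo':
  mergewo → meryewo   (g→y after a consonant, before a front vowel)
  meryewo → meryewu   (o→u word-finally)
So the Dehanan cognate is 'meryewu'.

meryewu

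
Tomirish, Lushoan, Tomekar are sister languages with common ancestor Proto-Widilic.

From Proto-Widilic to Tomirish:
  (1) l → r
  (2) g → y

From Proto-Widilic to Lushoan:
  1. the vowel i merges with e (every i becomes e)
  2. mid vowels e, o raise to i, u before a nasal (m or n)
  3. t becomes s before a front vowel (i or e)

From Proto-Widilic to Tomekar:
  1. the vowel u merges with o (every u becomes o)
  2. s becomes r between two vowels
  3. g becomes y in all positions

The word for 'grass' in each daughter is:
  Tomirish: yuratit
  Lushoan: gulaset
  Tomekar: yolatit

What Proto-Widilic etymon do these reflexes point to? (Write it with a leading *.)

Position 5: Tomirish has t, Lushoan has s, Tomekar has t. Tomirish preserves t here (none of its changes turn any other segment into t), so the proto-segment is *t.
Position 3: Tomirish has r, Lushoan has l, Tomekar has l. Lushoan preserves l here (none of its changes turn any other segment into l), so the proto-segment is *l.
This points to *gulatit. Verify forward in each daughter:
Tomirish: start from *gulatit.
  rule 1 (unconditioned shift): gulatit → guratit
  rule 2 (unconditioned shift): guratit → yuratit
  ⇒ Tomirish yuratit
Lushoan: start from *gulatit.
  rule 1 (vowel merger): gulatit → gulatet
  rule 2: no change — gulatet
  rule 3 (palatalisation): gulatet → gulaset
  ⇒ Lushoan gulaset
Tomekar: *gulatit > golatit > yolatit  (by vowel merger, unconditioned shift)
No other proto-form is consistent with every reflex, so the reconstruction is *gulatit.

*gulatit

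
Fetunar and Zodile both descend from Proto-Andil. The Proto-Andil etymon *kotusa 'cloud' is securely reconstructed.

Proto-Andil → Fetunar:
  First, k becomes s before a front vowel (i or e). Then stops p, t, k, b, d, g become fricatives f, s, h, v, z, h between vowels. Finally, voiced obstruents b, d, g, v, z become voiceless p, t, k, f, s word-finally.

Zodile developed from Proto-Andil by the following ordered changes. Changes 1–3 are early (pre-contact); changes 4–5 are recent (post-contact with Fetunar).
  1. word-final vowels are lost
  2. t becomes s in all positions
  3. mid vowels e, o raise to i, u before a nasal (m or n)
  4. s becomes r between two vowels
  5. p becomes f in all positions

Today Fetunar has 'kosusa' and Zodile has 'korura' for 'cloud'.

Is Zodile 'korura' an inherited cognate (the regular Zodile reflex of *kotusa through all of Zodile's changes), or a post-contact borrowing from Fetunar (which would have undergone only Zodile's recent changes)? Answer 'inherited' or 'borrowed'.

borrowed

If inherited, *kotusa would pass through all of Zodile's changes:
Zodile: *kotusa > kotus > kosus > korus  (by apocope, unconditioned shift, rhotacism)
If borrowed from Fetunar 'kosusa' after the early changes, it would undergo only the recent ones:
  rule 4 (rhotacism): kosusa → korura
  rule 5 (unconditioned shift): no change (korura)
  ⇒ as a loan: korura
Zodile 'korura' matches the loan outcome 'korura', not the inherited 'korus' — it skipped the early Zodile changes, so it was borrowed from Fetunar.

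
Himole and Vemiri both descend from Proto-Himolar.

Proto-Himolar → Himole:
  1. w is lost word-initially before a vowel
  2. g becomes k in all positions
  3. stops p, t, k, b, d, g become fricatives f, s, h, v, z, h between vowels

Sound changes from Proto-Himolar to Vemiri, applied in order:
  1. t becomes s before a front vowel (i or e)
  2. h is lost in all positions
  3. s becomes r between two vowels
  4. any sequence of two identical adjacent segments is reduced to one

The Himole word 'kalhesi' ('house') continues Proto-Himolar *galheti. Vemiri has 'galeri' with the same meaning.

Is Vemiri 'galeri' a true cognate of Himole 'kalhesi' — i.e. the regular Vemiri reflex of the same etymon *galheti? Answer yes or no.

Derive the expected Vemiri reflex of *galheti:
Vemiri: *galheti > galhesi > galesi > galeri  (by palatalisation, h-loss, rhotacism)
Vemiri 'galeri' matches the regular reflex exactly, so the pair is cognate.

yes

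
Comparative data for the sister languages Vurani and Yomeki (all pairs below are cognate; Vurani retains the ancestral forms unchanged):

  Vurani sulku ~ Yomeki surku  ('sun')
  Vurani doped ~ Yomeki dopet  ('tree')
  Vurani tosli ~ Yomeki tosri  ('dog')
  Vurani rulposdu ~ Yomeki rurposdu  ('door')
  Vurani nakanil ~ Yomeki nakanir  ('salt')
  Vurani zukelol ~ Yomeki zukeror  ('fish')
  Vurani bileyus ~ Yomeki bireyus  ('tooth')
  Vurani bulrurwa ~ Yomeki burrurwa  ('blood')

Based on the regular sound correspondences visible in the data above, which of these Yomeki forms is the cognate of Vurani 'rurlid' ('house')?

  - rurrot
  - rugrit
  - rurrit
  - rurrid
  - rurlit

rurrit

tosli ~ tosri — Vurani l corresponds to Yomeki r after a consonant, before a front vowel.
doped ~ dopet — Vurani d corresponds to Yomeki t word-finally.
Applying these to Vurani 'rurlid':
  rurlid → rurrid   (l→r after a consonant, before a front vowel)
  rurrid → rurrit   (d→t word-finally)
So the Yomeki cognate is 'rurrit'.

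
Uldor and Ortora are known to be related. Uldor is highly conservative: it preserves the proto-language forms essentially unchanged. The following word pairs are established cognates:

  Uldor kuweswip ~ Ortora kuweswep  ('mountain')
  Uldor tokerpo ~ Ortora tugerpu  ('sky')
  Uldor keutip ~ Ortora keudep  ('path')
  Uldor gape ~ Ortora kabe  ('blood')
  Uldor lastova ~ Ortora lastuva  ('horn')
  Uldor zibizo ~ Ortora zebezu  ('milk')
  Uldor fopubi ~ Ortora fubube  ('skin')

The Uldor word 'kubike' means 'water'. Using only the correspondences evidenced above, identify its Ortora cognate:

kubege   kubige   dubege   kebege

kubege

zibizo ~ zebezu — Uldor i corresponds to Ortora e after a consonant, before a consonant other than r, m, n, p, b, f, v.
tokerpo ~ tugerpu — Uldor k corresponds to Ortora g between vowels (before a front vowel).
Applying these to Uldor 'kubike':
  kubike → kubeke   (i→e after a consonant, before a consonant other than r, m, n, p, b, f, v)
  kubeke → kubege   (k→g between vowels (before a front vowel))
So the Ortora cognate is 'kubege'.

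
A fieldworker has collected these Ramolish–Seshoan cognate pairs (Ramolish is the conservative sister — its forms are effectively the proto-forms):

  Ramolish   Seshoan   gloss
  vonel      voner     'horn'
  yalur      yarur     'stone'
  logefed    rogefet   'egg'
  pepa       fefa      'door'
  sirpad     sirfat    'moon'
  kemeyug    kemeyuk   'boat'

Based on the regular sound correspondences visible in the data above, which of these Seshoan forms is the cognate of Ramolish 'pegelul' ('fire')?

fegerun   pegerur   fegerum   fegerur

fegerur

pepa ~ fefa — Ramolish p corresponds to Seshoan f word-initially before a front vowel.
yalur ~ yarur — Ramolish l corresponds to Seshoan r between vowels (before a back vowel).
vonel ~ voner — Ramolish l corresponds to Seshoan r word-finally.
Applying these to Ramolish 'pegelul':
  pegelul → fegelul   (p→f word-initially before a front vowel)
  fegelul → fegerul   (l→r between vowels (before a back vowel))
  fegerul → fegerur   (l→r word-finally)
So the Seshoan cognate is 'fegerur'.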